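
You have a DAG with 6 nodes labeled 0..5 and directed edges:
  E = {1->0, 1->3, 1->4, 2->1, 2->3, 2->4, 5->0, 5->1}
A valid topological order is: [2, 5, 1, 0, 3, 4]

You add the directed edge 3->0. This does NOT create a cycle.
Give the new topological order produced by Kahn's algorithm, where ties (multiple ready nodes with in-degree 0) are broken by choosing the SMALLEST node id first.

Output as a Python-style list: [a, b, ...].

Old toposort: [2, 5, 1, 0, 3, 4]
Added edge: 3->0
Position of 3 (4) > position of 0 (3). Must reorder: 3 must now come before 0.
Run Kahn's algorithm (break ties by smallest node id):
  initial in-degrees: [3, 2, 0, 2, 2, 0]
  ready (indeg=0): [2, 5]
  pop 2: indeg[1]->1; indeg[3]->1; indeg[4]->1 | ready=[5] | order so far=[2]
  pop 5: indeg[0]->2; indeg[1]->0 | ready=[1] | order so far=[2, 5]
  pop 1: indeg[0]->1; indeg[3]->0; indeg[4]->0 | ready=[3, 4] | order so far=[2, 5, 1]
  pop 3: indeg[0]->0 | ready=[0, 4] | order so far=[2, 5, 1, 3]
  pop 0: no out-edges | ready=[4] | order so far=[2, 5, 1, 3, 0]
  pop 4: no out-edges | ready=[] | order so far=[2, 5, 1, 3, 0, 4]
  Result: [2, 5, 1, 3, 0, 4]

Answer: [2, 5, 1, 3, 0, 4]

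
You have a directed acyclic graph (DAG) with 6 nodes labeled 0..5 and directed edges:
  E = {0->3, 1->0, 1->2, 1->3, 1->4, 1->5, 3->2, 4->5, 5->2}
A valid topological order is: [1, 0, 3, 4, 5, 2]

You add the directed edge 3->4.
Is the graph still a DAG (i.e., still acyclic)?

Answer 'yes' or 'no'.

Given toposort: [1, 0, 3, 4, 5, 2]
Position of 3: index 2; position of 4: index 3
New edge 3->4: forward
Forward edge: respects the existing order. Still a DAG, same toposort still valid.
Still a DAG? yes

Answer: yes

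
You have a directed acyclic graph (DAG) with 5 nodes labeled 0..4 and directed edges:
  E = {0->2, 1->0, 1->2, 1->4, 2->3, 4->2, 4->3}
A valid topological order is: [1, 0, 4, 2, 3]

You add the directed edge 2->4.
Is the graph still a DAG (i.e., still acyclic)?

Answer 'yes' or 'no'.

Given toposort: [1, 0, 4, 2, 3]
Position of 2: index 3; position of 4: index 2
New edge 2->4: backward (u after v in old order)
Backward edge: old toposort is now invalid. Check if this creates a cycle.
Does 4 already reach 2? Reachable from 4: [2, 3, 4]. YES -> cycle!
Still a DAG? no

Answer: no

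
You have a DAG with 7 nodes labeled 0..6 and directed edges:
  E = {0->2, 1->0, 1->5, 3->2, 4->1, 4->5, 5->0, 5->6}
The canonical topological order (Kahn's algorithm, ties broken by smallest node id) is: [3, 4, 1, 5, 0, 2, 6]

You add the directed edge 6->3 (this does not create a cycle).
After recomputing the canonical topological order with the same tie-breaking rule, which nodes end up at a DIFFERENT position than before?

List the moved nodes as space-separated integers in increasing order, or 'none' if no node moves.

Answer: 0 1 2 3 4 5 6

Derivation:
Old toposort: [3, 4, 1, 5, 0, 2, 6]
Added edge 6->3
Recompute Kahn (smallest-id tiebreak):
  initial in-degrees: [2, 1, 2, 1, 0, 2, 1]
  ready (indeg=0): [4]
  pop 4: indeg[1]->0; indeg[5]->1 | ready=[1] | order so far=[4]
  pop 1: indeg[0]->1; indeg[5]->0 | ready=[5] | order so far=[4, 1]
  pop 5: indeg[0]->0; indeg[6]->0 | ready=[0, 6] | order so far=[4, 1, 5]
  pop 0: indeg[2]->1 | ready=[6] | order so far=[4, 1, 5, 0]
  pop 6: indeg[3]->0 | ready=[3] | order so far=[4, 1, 5, 0, 6]
  pop 3: indeg[2]->0 | ready=[2] | order so far=[4, 1, 5, 0, 6, 3]
  pop 2: no out-edges | ready=[] | order so far=[4, 1, 5, 0, 6, 3, 2]
New canonical toposort: [4, 1, 5, 0, 6, 3, 2]
Compare positions:
  Node 0: index 4 -> 3 (moved)
  Node 1: index 2 -> 1 (moved)
  Node 2: index 5 -> 6 (moved)
  Node 3: index 0 -> 5 (moved)
  Node 4: index 1 -> 0 (moved)
  Node 5: index 3 -> 2 (moved)
  Node 6: index 6 -> 4 (moved)
Nodes that changed position: 0 1 2 3 4 5 6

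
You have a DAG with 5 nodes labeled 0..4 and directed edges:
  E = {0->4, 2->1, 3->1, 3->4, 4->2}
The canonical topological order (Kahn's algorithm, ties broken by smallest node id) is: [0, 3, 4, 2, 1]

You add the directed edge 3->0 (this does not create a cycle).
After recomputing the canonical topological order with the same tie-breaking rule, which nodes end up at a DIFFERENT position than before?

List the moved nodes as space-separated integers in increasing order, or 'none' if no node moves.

Answer: 0 3

Derivation:
Old toposort: [0, 3, 4, 2, 1]
Added edge 3->0
Recompute Kahn (smallest-id tiebreak):
  initial in-degrees: [1, 2, 1, 0, 2]
  ready (indeg=0): [3]
  pop 3: indeg[0]->0; indeg[1]->1; indeg[4]->1 | ready=[0] | order so far=[3]
  pop 0: indeg[4]->0 | ready=[4] | order so far=[3, 0]
  pop 4: indeg[2]->0 | ready=[2] | order so far=[3, 0, 4]
  pop 2: indeg[1]->0 | ready=[1] | order so far=[3, 0, 4, 2]
  pop 1: no out-edges | ready=[] | order so far=[3, 0, 4, 2, 1]
New canonical toposort: [3, 0, 4, 2, 1]
Compare positions:
  Node 0: index 0 -> 1 (moved)
  Node 1: index 4 -> 4 (same)
  Node 2: index 3 -> 3 (same)
  Node 3: index 1 -> 0 (moved)
  Node 4: index 2 -> 2 (same)
Nodes that changed position: 0 3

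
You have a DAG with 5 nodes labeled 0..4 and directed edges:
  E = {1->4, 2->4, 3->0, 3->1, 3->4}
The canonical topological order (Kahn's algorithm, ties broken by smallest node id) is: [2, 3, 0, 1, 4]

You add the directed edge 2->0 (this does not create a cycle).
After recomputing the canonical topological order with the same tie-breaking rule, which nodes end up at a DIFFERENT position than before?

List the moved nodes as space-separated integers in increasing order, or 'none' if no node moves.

Old toposort: [2, 3, 0, 1, 4]
Added edge 2->0
Recompute Kahn (smallest-id tiebreak):
  initial in-degrees: [2, 1, 0, 0, 3]
  ready (indeg=0): [2, 3]
  pop 2: indeg[0]->1; indeg[4]->2 | ready=[3] | order so far=[2]
  pop 3: indeg[0]->0; indeg[1]->0; indeg[4]->1 | ready=[0, 1] | order so far=[2, 3]
  pop 0: no out-edges | ready=[1] | order so far=[2, 3, 0]
  pop 1: indeg[4]->0 | ready=[4] | order so far=[2, 3, 0, 1]
  pop 4: no out-edges | ready=[] | order so far=[2, 3, 0, 1, 4]
New canonical toposort: [2, 3, 0, 1, 4]
Compare positions:
  Node 0: index 2 -> 2 (same)
  Node 1: index 3 -> 3 (same)
  Node 2: index 0 -> 0 (same)
  Node 3: index 1 -> 1 (same)
  Node 4: index 4 -> 4 (same)
Nodes that changed position: none

Answer: none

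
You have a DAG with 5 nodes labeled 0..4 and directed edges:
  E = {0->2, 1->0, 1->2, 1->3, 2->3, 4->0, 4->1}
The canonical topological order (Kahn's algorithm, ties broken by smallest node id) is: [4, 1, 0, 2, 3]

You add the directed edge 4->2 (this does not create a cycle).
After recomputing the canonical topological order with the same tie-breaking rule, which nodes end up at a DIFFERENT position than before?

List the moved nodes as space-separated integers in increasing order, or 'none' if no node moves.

Answer: none

Derivation:
Old toposort: [4, 1, 0, 2, 3]
Added edge 4->2
Recompute Kahn (smallest-id tiebreak):
  initial in-degrees: [2, 1, 3, 2, 0]
  ready (indeg=0): [4]
  pop 4: indeg[0]->1; indeg[1]->0; indeg[2]->2 | ready=[1] | order so far=[4]
  pop 1: indeg[0]->0; indeg[2]->1; indeg[3]->1 | ready=[0] | order so far=[4, 1]
  pop 0: indeg[2]->0 | ready=[2] | order so far=[4, 1, 0]
  pop 2: indeg[3]->0 | ready=[3] | order so far=[4, 1, 0, 2]
  pop 3: no out-edges | ready=[] | order so far=[4, 1, 0, 2, 3]
New canonical toposort: [4, 1, 0, 2, 3]
Compare positions:
  Node 0: index 2 -> 2 (same)
  Node 1: index 1 -> 1 (same)
  Node 2: index 3 -> 3 (same)
  Node 3: index 4 -> 4 (same)
  Node 4: index 0 -> 0 (same)
Nodes that changed position: none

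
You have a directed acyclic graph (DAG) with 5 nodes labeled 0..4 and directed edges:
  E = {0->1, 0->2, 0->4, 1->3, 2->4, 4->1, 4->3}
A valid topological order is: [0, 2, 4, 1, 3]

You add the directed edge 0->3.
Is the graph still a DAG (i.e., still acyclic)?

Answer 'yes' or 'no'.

Answer: yes

Derivation:
Given toposort: [0, 2, 4, 1, 3]
Position of 0: index 0; position of 3: index 4
New edge 0->3: forward
Forward edge: respects the existing order. Still a DAG, same toposort still valid.
Still a DAG? yes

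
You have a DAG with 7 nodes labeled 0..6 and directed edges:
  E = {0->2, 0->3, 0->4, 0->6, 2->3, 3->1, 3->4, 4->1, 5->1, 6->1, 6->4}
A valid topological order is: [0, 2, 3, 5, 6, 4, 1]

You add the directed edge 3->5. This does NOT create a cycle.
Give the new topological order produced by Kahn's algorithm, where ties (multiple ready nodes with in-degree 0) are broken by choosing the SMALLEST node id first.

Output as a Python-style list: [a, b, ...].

Old toposort: [0, 2, 3, 5, 6, 4, 1]
Added edge: 3->5
Position of 3 (2) < position of 5 (3). Old order still valid.
Run Kahn's algorithm (break ties by smallest node id):
  initial in-degrees: [0, 4, 1, 2, 3, 1, 1]
  ready (indeg=0): [0]
  pop 0: indeg[2]->0; indeg[3]->1; indeg[4]->2; indeg[6]->0 | ready=[2, 6] | order so far=[0]
  pop 2: indeg[3]->0 | ready=[3, 6] | order so far=[0, 2]
  pop 3: indeg[1]->3; indeg[4]->1; indeg[5]->0 | ready=[5, 6] | order so far=[0, 2, 3]
  pop 5: indeg[1]->2 | ready=[6] | order so far=[0, 2, 3, 5]
  pop 6: indeg[1]->1; indeg[4]->0 | ready=[4] | order so far=[0, 2, 3, 5, 6]
  pop 4: indeg[1]->0 | ready=[1] | order so far=[0, 2, 3, 5, 6, 4]
  pop 1: no out-edges | ready=[] | order so far=[0, 2, 3, 5, 6, 4, 1]
  Result: [0, 2, 3, 5, 6, 4, 1]

Answer: [0, 2, 3, 5, 6, 4, 1]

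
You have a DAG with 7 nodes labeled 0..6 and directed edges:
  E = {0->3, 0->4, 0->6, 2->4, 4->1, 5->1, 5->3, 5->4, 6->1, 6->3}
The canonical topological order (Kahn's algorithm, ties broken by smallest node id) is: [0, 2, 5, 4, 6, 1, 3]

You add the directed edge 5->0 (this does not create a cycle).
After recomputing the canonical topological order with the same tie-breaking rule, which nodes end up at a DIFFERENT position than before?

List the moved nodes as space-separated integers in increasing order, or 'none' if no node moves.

Answer: 0 2 5

Derivation:
Old toposort: [0, 2, 5, 4, 6, 1, 3]
Added edge 5->0
Recompute Kahn (smallest-id tiebreak):
  initial in-degrees: [1, 3, 0, 3, 3, 0, 1]
  ready (indeg=0): [2, 5]
  pop 2: indeg[4]->2 | ready=[5] | order so far=[2]
  pop 5: indeg[0]->0; indeg[1]->2; indeg[3]->2; indeg[4]->1 | ready=[0] | order so far=[2, 5]
  pop 0: indeg[3]->1; indeg[4]->0; indeg[6]->0 | ready=[4, 6] | order so far=[2, 5, 0]
  pop 4: indeg[1]->1 | ready=[6] | order so far=[2, 5, 0, 4]
  pop 6: indeg[1]->0; indeg[3]->0 | ready=[1, 3] | order so far=[2, 5, 0, 4, 6]
  pop 1: no out-edges | ready=[3] | order so far=[2, 5, 0, 4, 6, 1]
  pop 3: no out-edges | ready=[] | order so far=[2, 5, 0, 4, 6, 1, 3]
New canonical toposort: [2, 5, 0, 4, 6, 1, 3]
Compare positions:
  Node 0: index 0 -> 2 (moved)
  Node 1: index 5 -> 5 (same)
  Node 2: index 1 -> 0 (moved)
  Node 3: index 6 -> 6 (same)
  Node 4: index 3 -> 3 (same)
  Node 5: index 2 -> 1 (moved)
  Node 6: index 4 -> 4 (same)
Nodes that changed position: 0 2 5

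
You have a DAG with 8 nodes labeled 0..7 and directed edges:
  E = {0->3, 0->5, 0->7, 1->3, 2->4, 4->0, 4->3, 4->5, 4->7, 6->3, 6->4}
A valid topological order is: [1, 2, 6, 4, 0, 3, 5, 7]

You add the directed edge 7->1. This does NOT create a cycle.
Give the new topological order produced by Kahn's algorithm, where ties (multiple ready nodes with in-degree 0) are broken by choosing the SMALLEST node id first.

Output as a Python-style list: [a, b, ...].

Answer: [2, 6, 4, 0, 5, 7, 1, 3]

Derivation:
Old toposort: [1, 2, 6, 4, 0, 3, 5, 7]
Added edge: 7->1
Position of 7 (7) > position of 1 (0). Must reorder: 7 must now come before 1.
Run Kahn's algorithm (break ties by smallest node id):
  initial in-degrees: [1, 1, 0, 4, 2, 2, 0, 2]
  ready (indeg=0): [2, 6]
  pop 2: indeg[4]->1 | ready=[6] | order so far=[2]
  pop 6: indeg[3]->3; indeg[4]->0 | ready=[4] | order so far=[2, 6]
  pop 4: indeg[0]->0; indeg[3]->2; indeg[5]->1; indeg[7]->1 | ready=[0] | order so far=[2, 6, 4]
  pop 0: indeg[3]->1; indeg[5]->0; indeg[7]->0 | ready=[5, 7] | order so far=[2, 6, 4, 0]
  pop 5: no out-edges | ready=[7] | order so far=[2, 6, 4, 0, 5]
  pop 7: indeg[1]->0 | ready=[1] | order so far=[2, 6, 4, 0, 5, 7]
  pop 1: indeg[3]->0 | ready=[3] | order so far=[2, 6, 4, 0, 5, 7, 1]
  pop 3: no out-edges | ready=[] | order so far=[2, 6, 4, 0, 5, 7, 1, 3]
  Result: [2, 6, 4, 0, 5, 7, 1, 3]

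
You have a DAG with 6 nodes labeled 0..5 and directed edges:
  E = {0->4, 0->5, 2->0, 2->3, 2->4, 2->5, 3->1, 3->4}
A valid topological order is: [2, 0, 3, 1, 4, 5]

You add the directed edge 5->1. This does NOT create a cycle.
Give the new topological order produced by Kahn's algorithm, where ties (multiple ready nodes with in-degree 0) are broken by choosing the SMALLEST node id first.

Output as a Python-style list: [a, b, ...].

Answer: [2, 0, 3, 4, 5, 1]

Derivation:
Old toposort: [2, 0, 3, 1, 4, 5]
Added edge: 5->1
Position of 5 (5) > position of 1 (3). Must reorder: 5 must now come before 1.
Run Kahn's algorithm (break ties by smallest node id):
  initial in-degrees: [1, 2, 0, 1, 3, 2]
  ready (indeg=0): [2]
  pop 2: indeg[0]->0; indeg[3]->0; indeg[4]->2; indeg[5]->1 | ready=[0, 3] | order so far=[2]
  pop 0: indeg[4]->1; indeg[5]->0 | ready=[3, 5] | order so far=[2, 0]
  pop 3: indeg[1]->1; indeg[4]->0 | ready=[4, 5] | order so far=[2, 0, 3]
  pop 4: no out-edges | ready=[5] | order so far=[2, 0, 3, 4]
  pop 5: indeg[1]->0 | ready=[1] | order so far=[2, 0, 3, 4, 5]
  pop 1: no out-edges | ready=[] | order so far=[2, 0, 3, 4, 5, 1]
  Result: [2, 0, 3, 4, 5, 1]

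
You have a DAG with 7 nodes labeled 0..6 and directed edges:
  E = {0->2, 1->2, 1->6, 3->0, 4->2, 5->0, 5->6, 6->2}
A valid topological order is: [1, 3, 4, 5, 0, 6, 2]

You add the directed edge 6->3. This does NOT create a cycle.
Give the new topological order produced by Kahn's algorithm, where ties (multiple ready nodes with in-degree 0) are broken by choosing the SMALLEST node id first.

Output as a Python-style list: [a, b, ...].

Answer: [1, 4, 5, 6, 3, 0, 2]

Derivation:
Old toposort: [1, 3, 4, 5, 0, 6, 2]
Added edge: 6->3
Position of 6 (5) > position of 3 (1). Must reorder: 6 must now come before 3.
Run Kahn's algorithm (break ties by smallest node id):
  initial in-degrees: [2, 0, 4, 1, 0, 0, 2]
  ready (indeg=0): [1, 4, 5]
  pop 1: indeg[2]->3; indeg[6]->1 | ready=[4, 5] | order so far=[1]
  pop 4: indeg[2]->2 | ready=[5] | order so far=[1, 4]
  pop 5: indeg[0]->1; indeg[6]->0 | ready=[6] | order so far=[1, 4, 5]
  pop 6: indeg[2]->1; indeg[3]->0 | ready=[3] | order so far=[1, 4, 5, 6]
  pop 3: indeg[0]->0 | ready=[0] | order so far=[1, 4, 5, 6, 3]
  pop 0: indeg[2]->0 | ready=[2] | order so far=[1, 4, 5, 6, 3, 0]
  pop 2: no out-edges | ready=[] | order so far=[1, 4, 5, 6, 3, 0, 2]
  Result: [1, 4, 5, 6, 3, 0, 2]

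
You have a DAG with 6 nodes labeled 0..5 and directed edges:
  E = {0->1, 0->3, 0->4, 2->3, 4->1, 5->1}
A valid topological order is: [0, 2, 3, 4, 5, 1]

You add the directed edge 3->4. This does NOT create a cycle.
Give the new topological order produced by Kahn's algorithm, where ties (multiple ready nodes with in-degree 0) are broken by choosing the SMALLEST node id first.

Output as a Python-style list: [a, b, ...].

Answer: [0, 2, 3, 4, 5, 1]

Derivation:
Old toposort: [0, 2, 3, 4, 5, 1]
Added edge: 3->4
Position of 3 (2) < position of 4 (3). Old order still valid.
Run Kahn's algorithm (break ties by smallest node id):
  initial in-degrees: [0, 3, 0, 2, 2, 0]
  ready (indeg=0): [0, 2, 5]
  pop 0: indeg[1]->2; indeg[3]->1; indeg[4]->1 | ready=[2, 5] | order so far=[0]
  pop 2: indeg[3]->0 | ready=[3, 5] | order so far=[0, 2]
  pop 3: indeg[4]->0 | ready=[4, 5] | order so far=[0, 2, 3]
  pop 4: indeg[1]->1 | ready=[5] | order so far=[0, 2, 3, 4]
  pop 5: indeg[1]->0 | ready=[1] | order so far=[0, 2, 3, 4, 5]
  pop 1: no out-edges | ready=[] | order so far=[0, 2, 3, 4, 5, 1]
  Result: [0, 2, 3, 4, 5, 1]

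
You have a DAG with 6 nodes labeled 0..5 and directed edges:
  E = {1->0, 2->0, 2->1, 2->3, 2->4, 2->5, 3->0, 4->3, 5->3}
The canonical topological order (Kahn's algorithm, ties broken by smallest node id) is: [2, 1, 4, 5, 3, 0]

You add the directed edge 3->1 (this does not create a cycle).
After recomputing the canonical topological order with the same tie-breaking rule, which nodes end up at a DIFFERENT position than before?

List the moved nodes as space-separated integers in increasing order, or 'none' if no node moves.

Old toposort: [2, 1, 4, 5, 3, 0]
Added edge 3->1
Recompute Kahn (smallest-id tiebreak):
  initial in-degrees: [3, 2, 0, 3, 1, 1]
  ready (indeg=0): [2]
  pop 2: indeg[0]->2; indeg[1]->1; indeg[3]->2; indeg[4]->0; indeg[5]->0 | ready=[4, 5] | order so far=[2]
  pop 4: indeg[3]->1 | ready=[5] | order so far=[2, 4]
  pop 5: indeg[3]->0 | ready=[3] | order so far=[2, 4, 5]
  pop 3: indeg[0]->1; indeg[1]->0 | ready=[1] | order so far=[2, 4, 5, 3]
  pop 1: indeg[0]->0 | ready=[0] | order so far=[2, 4, 5, 3, 1]
  pop 0: no out-edges | ready=[] | order so far=[2, 4, 5, 3, 1, 0]
New canonical toposort: [2, 4, 5, 3, 1, 0]
Compare positions:
  Node 0: index 5 -> 5 (same)
  Node 1: index 1 -> 4 (moved)
  Node 2: index 0 -> 0 (same)
  Node 3: index 4 -> 3 (moved)
  Node 4: index 2 -> 1 (moved)
  Node 5: index 3 -> 2 (moved)
Nodes that changed position: 1 3 4 5

Answer: 1 3 4 5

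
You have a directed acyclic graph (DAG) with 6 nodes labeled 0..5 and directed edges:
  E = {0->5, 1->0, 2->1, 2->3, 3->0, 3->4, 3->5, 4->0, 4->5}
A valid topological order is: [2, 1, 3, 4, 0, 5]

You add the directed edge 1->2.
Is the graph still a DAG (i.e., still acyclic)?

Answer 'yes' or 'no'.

Answer: no

Derivation:
Given toposort: [2, 1, 3, 4, 0, 5]
Position of 1: index 1; position of 2: index 0
New edge 1->2: backward (u after v in old order)
Backward edge: old toposort is now invalid. Check if this creates a cycle.
Does 2 already reach 1? Reachable from 2: [0, 1, 2, 3, 4, 5]. YES -> cycle!
Still a DAG? no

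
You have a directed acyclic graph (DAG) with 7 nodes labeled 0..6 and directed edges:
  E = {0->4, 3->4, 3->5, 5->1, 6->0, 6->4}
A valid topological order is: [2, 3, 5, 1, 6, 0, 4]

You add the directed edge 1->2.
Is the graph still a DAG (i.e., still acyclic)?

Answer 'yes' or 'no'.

Answer: yes

Derivation:
Given toposort: [2, 3, 5, 1, 6, 0, 4]
Position of 1: index 3; position of 2: index 0
New edge 1->2: backward (u after v in old order)
Backward edge: old toposort is now invalid. Check if this creates a cycle.
Does 2 already reach 1? Reachable from 2: [2]. NO -> still a DAG (reorder needed).
Still a DAG? yes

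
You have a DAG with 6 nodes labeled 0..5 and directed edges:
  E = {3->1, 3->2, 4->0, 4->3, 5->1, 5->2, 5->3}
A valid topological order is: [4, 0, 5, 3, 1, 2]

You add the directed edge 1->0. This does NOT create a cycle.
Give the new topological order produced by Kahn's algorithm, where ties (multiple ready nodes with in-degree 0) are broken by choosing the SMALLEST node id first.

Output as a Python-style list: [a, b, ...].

Answer: [4, 5, 3, 1, 0, 2]

Derivation:
Old toposort: [4, 0, 5, 3, 1, 2]
Added edge: 1->0
Position of 1 (4) > position of 0 (1). Must reorder: 1 must now come before 0.
Run Kahn's algorithm (break ties by smallest node id):
  initial in-degrees: [2, 2, 2, 2, 0, 0]
  ready (indeg=0): [4, 5]
  pop 4: indeg[0]->1; indeg[3]->1 | ready=[5] | order so far=[4]
  pop 5: indeg[1]->1; indeg[2]->1; indeg[3]->0 | ready=[3] | order so far=[4, 5]
  pop 3: indeg[1]->0; indeg[2]->0 | ready=[1, 2] | order so far=[4, 5, 3]
  pop 1: indeg[0]->0 | ready=[0, 2] | order so far=[4, 5, 3, 1]
  pop 0: no out-edges | ready=[2] | order so far=[4, 5, 3, 1, 0]
  pop 2: no out-edges | ready=[] | order so far=[4, 5, 3, 1, 0, 2]
  Result: [4, 5, 3, 1, 0, 2]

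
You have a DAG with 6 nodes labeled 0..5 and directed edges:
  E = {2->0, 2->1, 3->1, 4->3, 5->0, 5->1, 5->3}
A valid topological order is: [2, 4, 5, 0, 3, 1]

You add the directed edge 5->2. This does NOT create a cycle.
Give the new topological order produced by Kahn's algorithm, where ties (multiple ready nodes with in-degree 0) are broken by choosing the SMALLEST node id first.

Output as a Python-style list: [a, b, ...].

Answer: [4, 5, 2, 0, 3, 1]

Derivation:
Old toposort: [2, 4, 5, 0, 3, 1]
Added edge: 5->2
Position of 5 (2) > position of 2 (0). Must reorder: 5 must now come before 2.
Run Kahn's algorithm (break ties by smallest node id):
  initial in-degrees: [2, 3, 1, 2, 0, 0]
  ready (indeg=0): [4, 5]
  pop 4: indeg[3]->1 | ready=[5] | order so far=[4]
  pop 5: indeg[0]->1; indeg[1]->2; indeg[2]->0; indeg[3]->0 | ready=[2, 3] | order so far=[4, 5]
  pop 2: indeg[0]->0; indeg[1]->1 | ready=[0, 3] | order so far=[4, 5, 2]
  pop 0: no out-edges | ready=[3] | order so far=[4, 5, 2, 0]
  pop 3: indeg[1]->0 | ready=[1] | order so far=[4, 5, 2, 0, 3]
  pop 1: no out-edges | ready=[] | order so far=[4, 5, 2, 0, 3, 1]
  Result: [4, 5, 2, 0, 3, 1]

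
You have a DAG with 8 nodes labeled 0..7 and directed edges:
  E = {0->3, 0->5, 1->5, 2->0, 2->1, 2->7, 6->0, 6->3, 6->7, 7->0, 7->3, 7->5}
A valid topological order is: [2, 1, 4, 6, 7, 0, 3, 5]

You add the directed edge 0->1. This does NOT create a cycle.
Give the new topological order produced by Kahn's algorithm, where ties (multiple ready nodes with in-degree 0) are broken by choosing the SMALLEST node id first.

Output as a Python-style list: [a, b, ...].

Old toposort: [2, 1, 4, 6, 7, 0, 3, 5]
Added edge: 0->1
Position of 0 (5) > position of 1 (1). Must reorder: 0 must now come before 1.
Run Kahn's algorithm (break ties by smallest node id):
  initial in-degrees: [3, 2, 0, 3, 0, 3, 0, 2]
  ready (indeg=0): [2, 4, 6]
  pop 2: indeg[0]->2; indeg[1]->1; indeg[7]->1 | ready=[4, 6] | order so far=[2]
  pop 4: no out-edges | ready=[6] | order so far=[2, 4]
  pop 6: indeg[0]->1; indeg[3]->2; indeg[7]->0 | ready=[7] | order so far=[2, 4, 6]
  pop 7: indeg[0]->0; indeg[3]->1; indeg[5]->2 | ready=[0] | order so far=[2, 4, 6, 7]
  pop 0: indeg[1]->0; indeg[3]->0; indeg[5]->1 | ready=[1, 3] | order so far=[2, 4, 6, 7, 0]
  pop 1: indeg[5]->0 | ready=[3, 5] | order so far=[2, 4, 6, 7, 0, 1]
  pop 3: no out-edges | ready=[5] | order so far=[2, 4, 6, 7, 0, 1, 3]
  pop 5: no out-edges | ready=[] | order so far=[2, 4, 6, 7, 0, 1, 3, 5]
  Result: [2, 4, 6, 7, 0, 1, 3, 5]

Answer: [2, 4, 6, 7, 0, 1, 3, 5]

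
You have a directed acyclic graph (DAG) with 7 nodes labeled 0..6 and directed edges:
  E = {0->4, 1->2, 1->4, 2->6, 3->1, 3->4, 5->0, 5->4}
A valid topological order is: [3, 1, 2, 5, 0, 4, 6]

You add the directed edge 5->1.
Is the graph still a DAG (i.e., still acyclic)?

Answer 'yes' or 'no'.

Answer: yes

Derivation:
Given toposort: [3, 1, 2, 5, 0, 4, 6]
Position of 5: index 3; position of 1: index 1
New edge 5->1: backward (u after v in old order)
Backward edge: old toposort is now invalid. Check if this creates a cycle.
Does 1 already reach 5? Reachable from 1: [1, 2, 4, 6]. NO -> still a DAG (reorder needed).
Still a DAG? yes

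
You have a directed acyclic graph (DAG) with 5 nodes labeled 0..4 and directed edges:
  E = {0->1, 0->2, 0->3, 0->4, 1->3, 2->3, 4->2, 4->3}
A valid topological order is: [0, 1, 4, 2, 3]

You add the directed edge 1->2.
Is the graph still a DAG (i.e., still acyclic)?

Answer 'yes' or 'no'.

Answer: yes

Derivation:
Given toposort: [0, 1, 4, 2, 3]
Position of 1: index 1; position of 2: index 3
New edge 1->2: forward
Forward edge: respects the existing order. Still a DAG, same toposort still valid.
Still a DAG? yes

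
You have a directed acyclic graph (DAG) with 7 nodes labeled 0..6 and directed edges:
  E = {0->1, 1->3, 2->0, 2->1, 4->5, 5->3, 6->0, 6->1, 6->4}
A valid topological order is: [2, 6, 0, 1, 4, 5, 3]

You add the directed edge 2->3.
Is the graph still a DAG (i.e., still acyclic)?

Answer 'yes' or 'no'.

Answer: yes

Derivation:
Given toposort: [2, 6, 0, 1, 4, 5, 3]
Position of 2: index 0; position of 3: index 6
New edge 2->3: forward
Forward edge: respects the existing order. Still a DAG, same toposort still valid.
Still a DAG? yes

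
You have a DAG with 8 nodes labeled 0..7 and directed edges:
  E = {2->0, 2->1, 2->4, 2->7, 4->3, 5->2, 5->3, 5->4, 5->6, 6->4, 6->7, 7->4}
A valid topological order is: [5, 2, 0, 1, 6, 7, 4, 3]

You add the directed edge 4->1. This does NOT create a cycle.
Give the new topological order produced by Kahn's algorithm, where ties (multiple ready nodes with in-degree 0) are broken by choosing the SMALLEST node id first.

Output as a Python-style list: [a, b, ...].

Answer: [5, 2, 0, 6, 7, 4, 1, 3]

Derivation:
Old toposort: [5, 2, 0, 1, 6, 7, 4, 3]
Added edge: 4->1
Position of 4 (6) > position of 1 (3). Must reorder: 4 must now come before 1.
Run Kahn's algorithm (break ties by smallest node id):
  initial in-degrees: [1, 2, 1, 2, 4, 0, 1, 2]
  ready (indeg=0): [5]
  pop 5: indeg[2]->0; indeg[3]->1; indeg[4]->3; indeg[6]->0 | ready=[2, 6] | order so far=[5]
  pop 2: indeg[0]->0; indeg[1]->1; indeg[4]->2; indeg[7]->1 | ready=[0, 6] | order so far=[5, 2]
  pop 0: no out-edges | ready=[6] | order so far=[5, 2, 0]
  pop 6: indeg[4]->1; indeg[7]->0 | ready=[7] | order so far=[5, 2, 0, 6]
  pop 7: indeg[4]->0 | ready=[4] | order so far=[5, 2, 0, 6, 7]
  pop 4: indeg[1]->0; indeg[3]->0 | ready=[1, 3] | order so far=[5, 2, 0, 6, 7, 4]
  pop 1: no out-edges | ready=[3] | order so far=[5, 2, 0, 6, 7, 4, 1]
  pop 3: no out-edges | ready=[] | order so far=[5, 2, 0, 6, 7, 4, 1, 3]
  Result: [5, 2, 0, 6, 7, 4, 1, 3]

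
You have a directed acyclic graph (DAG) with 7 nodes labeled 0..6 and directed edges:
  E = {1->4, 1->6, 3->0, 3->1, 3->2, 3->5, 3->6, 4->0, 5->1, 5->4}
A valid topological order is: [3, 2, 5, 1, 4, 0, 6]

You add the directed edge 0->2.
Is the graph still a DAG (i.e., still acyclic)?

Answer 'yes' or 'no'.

Given toposort: [3, 2, 5, 1, 4, 0, 6]
Position of 0: index 5; position of 2: index 1
New edge 0->2: backward (u after v in old order)
Backward edge: old toposort is now invalid. Check if this creates a cycle.
Does 2 already reach 0? Reachable from 2: [2]. NO -> still a DAG (reorder needed).
Still a DAG? yes

Answer: yes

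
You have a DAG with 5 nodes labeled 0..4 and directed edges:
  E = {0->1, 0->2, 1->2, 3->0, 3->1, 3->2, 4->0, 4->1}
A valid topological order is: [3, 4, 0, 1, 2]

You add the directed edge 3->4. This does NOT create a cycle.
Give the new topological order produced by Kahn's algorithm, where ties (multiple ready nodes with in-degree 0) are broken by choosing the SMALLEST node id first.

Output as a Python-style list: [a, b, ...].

Answer: [3, 4, 0, 1, 2]

Derivation:
Old toposort: [3, 4, 0, 1, 2]
Added edge: 3->4
Position of 3 (0) < position of 4 (1). Old order still valid.
Run Kahn's algorithm (break ties by smallest node id):
  initial in-degrees: [2, 3, 3, 0, 1]
  ready (indeg=0): [3]
  pop 3: indeg[0]->1; indeg[1]->2; indeg[2]->2; indeg[4]->0 | ready=[4] | order so far=[3]
  pop 4: indeg[0]->0; indeg[1]->1 | ready=[0] | order so far=[3, 4]
  pop 0: indeg[1]->0; indeg[2]->1 | ready=[1] | order so far=[3, 4, 0]
  pop 1: indeg[2]->0 | ready=[2] | order so far=[3, 4, 0, 1]
  pop 2: no out-edges | ready=[] | order so far=[3, 4, 0, 1, 2]
  Result: [3, 4, 0, 1, 2]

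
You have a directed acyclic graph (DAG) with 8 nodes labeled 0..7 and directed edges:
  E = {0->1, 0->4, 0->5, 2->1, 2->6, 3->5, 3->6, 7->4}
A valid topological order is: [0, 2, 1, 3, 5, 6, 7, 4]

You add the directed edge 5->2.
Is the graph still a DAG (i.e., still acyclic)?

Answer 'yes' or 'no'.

Answer: yes

Derivation:
Given toposort: [0, 2, 1, 3, 5, 6, 7, 4]
Position of 5: index 4; position of 2: index 1
New edge 5->2: backward (u after v in old order)
Backward edge: old toposort is now invalid. Check if this creates a cycle.
Does 2 already reach 5? Reachable from 2: [1, 2, 6]. NO -> still a DAG (reorder needed).
Still a DAG? yes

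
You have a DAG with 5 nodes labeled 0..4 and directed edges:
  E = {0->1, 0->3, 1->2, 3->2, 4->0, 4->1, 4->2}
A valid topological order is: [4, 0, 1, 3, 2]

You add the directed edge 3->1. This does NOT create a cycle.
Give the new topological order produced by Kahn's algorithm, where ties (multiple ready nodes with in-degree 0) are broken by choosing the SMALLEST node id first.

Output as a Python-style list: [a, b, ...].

Answer: [4, 0, 3, 1, 2]

Derivation:
Old toposort: [4, 0, 1, 3, 2]
Added edge: 3->1
Position of 3 (3) > position of 1 (2). Must reorder: 3 must now come before 1.
Run Kahn's algorithm (break ties by smallest node id):
  initial in-degrees: [1, 3, 3, 1, 0]
  ready (indeg=0): [4]
  pop 4: indeg[0]->0; indeg[1]->2; indeg[2]->2 | ready=[0] | order so far=[4]
  pop 0: indeg[1]->1; indeg[3]->0 | ready=[3] | order so far=[4, 0]
  pop 3: indeg[1]->0; indeg[2]->1 | ready=[1] | order so far=[4, 0, 3]
  pop 1: indeg[2]->0 | ready=[2] | order so far=[4, 0, 3, 1]
  pop 2: no out-edges | ready=[] | order so far=[4, 0, 3, 1, 2]
  Result: [4, 0, 3, 1, 2]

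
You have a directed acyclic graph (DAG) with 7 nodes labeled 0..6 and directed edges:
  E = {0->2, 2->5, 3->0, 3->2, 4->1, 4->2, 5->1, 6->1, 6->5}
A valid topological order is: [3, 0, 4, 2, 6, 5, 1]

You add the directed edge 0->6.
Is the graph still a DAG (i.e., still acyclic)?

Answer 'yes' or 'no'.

Answer: yes

Derivation:
Given toposort: [3, 0, 4, 2, 6, 5, 1]
Position of 0: index 1; position of 6: index 4
New edge 0->6: forward
Forward edge: respects the existing order. Still a DAG, same toposort still valid.
Still a DAG? yes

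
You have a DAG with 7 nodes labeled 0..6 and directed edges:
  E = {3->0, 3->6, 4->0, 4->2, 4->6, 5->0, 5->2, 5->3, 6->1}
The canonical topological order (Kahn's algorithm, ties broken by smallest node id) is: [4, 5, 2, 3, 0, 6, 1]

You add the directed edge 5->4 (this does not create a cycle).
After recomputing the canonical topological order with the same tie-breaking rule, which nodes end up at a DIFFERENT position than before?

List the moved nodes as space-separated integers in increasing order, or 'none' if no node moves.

Answer: 0 2 3 4 5

Derivation:
Old toposort: [4, 5, 2, 3, 0, 6, 1]
Added edge 5->4
Recompute Kahn (smallest-id tiebreak):
  initial in-degrees: [3, 1, 2, 1, 1, 0, 2]
  ready (indeg=0): [5]
  pop 5: indeg[0]->2; indeg[2]->1; indeg[3]->0; indeg[4]->0 | ready=[3, 4] | order so far=[5]
  pop 3: indeg[0]->1; indeg[6]->1 | ready=[4] | order so far=[5, 3]
  pop 4: indeg[0]->0; indeg[2]->0; indeg[6]->0 | ready=[0, 2, 6] | order so far=[5, 3, 4]
  pop 0: no out-edges | ready=[2, 6] | order so far=[5, 3, 4, 0]
  pop 2: no out-edges | ready=[6] | order so far=[5, 3, 4, 0, 2]
  pop 6: indeg[1]->0 | ready=[1] | order so far=[5, 3, 4, 0, 2, 6]
  pop 1: no out-edges | ready=[] | order so far=[5, 3, 4, 0, 2, 6, 1]
New canonical toposort: [5, 3, 4, 0, 2, 6, 1]
Compare positions:
  Node 0: index 4 -> 3 (moved)
  Node 1: index 6 -> 6 (same)
  Node 2: index 2 -> 4 (moved)
  Node 3: index 3 -> 1 (moved)
  Node 4: index 0 -> 2 (moved)
  Node 5: index 1 -> 0 (moved)
  Node 6: index 5 -> 5 (same)
Nodes that changed position: 0 2 3 4 5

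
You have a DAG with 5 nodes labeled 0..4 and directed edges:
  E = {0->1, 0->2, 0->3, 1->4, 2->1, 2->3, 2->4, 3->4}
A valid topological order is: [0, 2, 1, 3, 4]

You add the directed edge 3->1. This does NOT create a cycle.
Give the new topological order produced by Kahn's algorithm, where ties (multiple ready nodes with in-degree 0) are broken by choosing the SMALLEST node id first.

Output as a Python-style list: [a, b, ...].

Answer: [0, 2, 3, 1, 4]

Derivation:
Old toposort: [0, 2, 1, 3, 4]
Added edge: 3->1
Position of 3 (3) > position of 1 (2). Must reorder: 3 must now come before 1.
Run Kahn's algorithm (break ties by smallest node id):
  initial in-degrees: [0, 3, 1, 2, 3]
  ready (indeg=0): [0]
  pop 0: indeg[1]->2; indeg[2]->0; indeg[3]->1 | ready=[2] | order so far=[0]
  pop 2: indeg[1]->1; indeg[3]->0; indeg[4]->2 | ready=[3] | order so far=[0, 2]
  pop 3: indeg[1]->0; indeg[4]->1 | ready=[1] | order so far=[0, 2, 3]
  pop 1: indeg[4]->0 | ready=[4] | order so far=[0, 2, 3, 1]
  pop 4: no out-edges | ready=[] | order so far=[0, 2, 3, 1, 4]
  Result: [0, 2, 3, 1, 4]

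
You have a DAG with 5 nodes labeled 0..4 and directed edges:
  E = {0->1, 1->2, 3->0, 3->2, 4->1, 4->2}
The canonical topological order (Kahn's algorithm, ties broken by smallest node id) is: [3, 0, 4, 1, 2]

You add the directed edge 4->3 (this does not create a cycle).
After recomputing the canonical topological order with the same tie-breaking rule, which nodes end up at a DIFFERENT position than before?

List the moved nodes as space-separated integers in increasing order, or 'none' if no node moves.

Answer: 0 3 4

Derivation:
Old toposort: [3, 0, 4, 1, 2]
Added edge 4->3
Recompute Kahn (smallest-id tiebreak):
  initial in-degrees: [1, 2, 3, 1, 0]
  ready (indeg=0): [4]
  pop 4: indeg[1]->1; indeg[2]->2; indeg[3]->0 | ready=[3] | order so far=[4]
  pop 3: indeg[0]->0; indeg[2]->1 | ready=[0] | order so far=[4, 3]
  pop 0: indeg[1]->0 | ready=[1] | order so far=[4, 3, 0]
  pop 1: indeg[2]->0 | ready=[2] | order so far=[4, 3, 0, 1]
  pop 2: no out-edges | ready=[] | order so far=[4, 3, 0, 1, 2]
New canonical toposort: [4, 3, 0, 1, 2]
Compare positions:
  Node 0: index 1 -> 2 (moved)
  Node 1: index 3 -> 3 (same)
  Node 2: index 4 -> 4 (same)
  Node 3: index 0 -> 1 (moved)
  Node 4: index 2 -> 0 (moved)
Nodes that changed position: 0 3 4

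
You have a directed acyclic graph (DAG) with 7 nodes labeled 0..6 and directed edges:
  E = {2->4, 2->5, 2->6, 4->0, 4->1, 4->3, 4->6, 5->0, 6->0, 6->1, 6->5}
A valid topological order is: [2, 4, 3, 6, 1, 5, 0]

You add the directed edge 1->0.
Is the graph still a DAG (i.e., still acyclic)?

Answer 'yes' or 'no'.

Given toposort: [2, 4, 3, 6, 1, 5, 0]
Position of 1: index 4; position of 0: index 6
New edge 1->0: forward
Forward edge: respects the existing order. Still a DAG, same toposort still valid.
Still a DAG? yes

Answer: yes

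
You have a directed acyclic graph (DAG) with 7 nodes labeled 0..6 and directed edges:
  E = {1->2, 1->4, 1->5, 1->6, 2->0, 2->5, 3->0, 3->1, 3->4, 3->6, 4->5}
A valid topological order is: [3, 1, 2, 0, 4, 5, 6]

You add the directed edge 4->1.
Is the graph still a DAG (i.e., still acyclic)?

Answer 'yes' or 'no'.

Answer: no

Derivation:
Given toposort: [3, 1, 2, 0, 4, 5, 6]
Position of 4: index 4; position of 1: index 1
New edge 4->1: backward (u after v in old order)
Backward edge: old toposort is now invalid. Check if this creates a cycle.
Does 1 already reach 4? Reachable from 1: [0, 1, 2, 4, 5, 6]. YES -> cycle!
Still a DAG? no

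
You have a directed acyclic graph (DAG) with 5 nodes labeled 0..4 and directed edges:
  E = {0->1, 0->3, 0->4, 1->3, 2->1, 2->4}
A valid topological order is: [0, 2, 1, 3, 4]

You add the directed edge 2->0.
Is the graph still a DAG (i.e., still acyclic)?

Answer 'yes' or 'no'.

Given toposort: [0, 2, 1, 3, 4]
Position of 2: index 1; position of 0: index 0
New edge 2->0: backward (u after v in old order)
Backward edge: old toposort is now invalid. Check if this creates a cycle.
Does 0 already reach 2? Reachable from 0: [0, 1, 3, 4]. NO -> still a DAG (reorder needed).
Still a DAG? yes

Answer: yes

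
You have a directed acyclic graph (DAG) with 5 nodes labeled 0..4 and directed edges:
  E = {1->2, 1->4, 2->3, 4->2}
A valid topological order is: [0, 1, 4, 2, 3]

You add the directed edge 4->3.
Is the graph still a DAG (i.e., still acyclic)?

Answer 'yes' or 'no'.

Given toposort: [0, 1, 4, 2, 3]
Position of 4: index 2; position of 3: index 4
New edge 4->3: forward
Forward edge: respects the existing order. Still a DAG, same toposort still valid.
Still a DAG? yes

Answer: yes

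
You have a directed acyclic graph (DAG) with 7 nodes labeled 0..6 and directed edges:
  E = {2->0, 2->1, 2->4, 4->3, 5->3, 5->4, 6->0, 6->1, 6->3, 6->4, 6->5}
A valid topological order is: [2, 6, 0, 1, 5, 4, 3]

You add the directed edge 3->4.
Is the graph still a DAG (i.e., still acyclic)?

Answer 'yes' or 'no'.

Answer: no

Derivation:
Given toposort: [2, 6, 0, 1, 5, 4, 3]
Position of 3: index 6; position of 4: index 5
New edge 3->4: backward (u after v in old order)
Backward edge: old toposort is now invalid. Check if this creates a cycle.
Does 4 already reach 3? Reachable from 4: [3, 4]. YES -> cycle!
Still a DAG? no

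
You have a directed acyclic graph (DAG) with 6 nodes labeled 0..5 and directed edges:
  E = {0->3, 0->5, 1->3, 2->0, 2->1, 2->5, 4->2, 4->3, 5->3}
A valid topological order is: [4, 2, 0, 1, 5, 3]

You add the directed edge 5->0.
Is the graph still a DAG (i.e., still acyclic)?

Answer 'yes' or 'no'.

Answer: no

Derivation:
Given toposort: [4, 2, 0, 1, 5, 3]
Position of 5: index 4; position of 0: index 2
New edge 5->0: backward (u after v in old order)
Backward edge: old toposort is now invalid. Check if this creates a cycle.
Does 0 already reach 5? Reachable from 0: [0, 3, 5]. YES -> cycle!
Still a DAG? no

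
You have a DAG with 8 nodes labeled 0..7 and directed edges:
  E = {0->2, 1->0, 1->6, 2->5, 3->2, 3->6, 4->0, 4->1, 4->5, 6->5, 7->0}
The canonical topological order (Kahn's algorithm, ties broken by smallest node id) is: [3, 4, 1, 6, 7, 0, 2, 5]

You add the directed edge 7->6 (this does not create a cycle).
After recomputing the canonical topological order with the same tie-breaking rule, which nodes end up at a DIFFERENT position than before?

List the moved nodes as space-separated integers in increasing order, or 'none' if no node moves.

Answer: 0 2 6 7

Derivation:
Old toposort: [3, 4, 1, 6, 7, 0, 2, 5]
Added edge 7->6
Recompute Kahn (smallest-id tiebreak):
  initial in-degrees: [3, 1, 2, 0, 0, 3, 3, 0]
  ready (indeg=0): [3, 4, 7]
  pop 3: indeg[2]->1; indeg[6]->2 | ready=[4, 7] | order so far=[3]
  pop 4: indeg[0]->2; indeg[1]->0; indeg[5]->2 | ready=[1, 7] | order so far=[3, 4]
  pop 1: indeg[0]->1; indeg[6]->1 | ready=[7] | order so far=[3, 4, 1]
  pop 7: indeg[0]->0; indeg[6]->0 | ready=[0, 6] | order so far=[3, 4, 1, 7]
  pop 0: indeg[2]->0 | ready=[2, 6] | order so far=[3, 4, 1, 7, 0]
  pop 2: indeg[5]->1 | ready=[6] | order so far=[3, 4, 1, 7, 0, 2]
  pop 6: indeg[5]->0 | ready=[5] | order so far=[3, 4, 1, 7, 0, 2, 6]
  pop 5: no out-edges | ready=[] | order so far=[3, 4, 1, 7, 0, 2, 6, 5]
New canonical toposort: [3, 4, 1, 7, 0, 2, 6, 5]
Compare positions:
  Node 0: index 5 -> 4 (moved)
  Node 1: index 2 -> 2 (same)
  Node 2: index 6 -> 5 (moved)
  Node 3: index 0 -> 0 (same)
  Node 4: index 1 -> 1 (same)
  Node 5: index 7 -> 7 (same)
  Node 6: index 3 -> 6 (moved)
  Node 7: index 4 -> 3 (moved)
Nodes that changed position: 0 2 6 7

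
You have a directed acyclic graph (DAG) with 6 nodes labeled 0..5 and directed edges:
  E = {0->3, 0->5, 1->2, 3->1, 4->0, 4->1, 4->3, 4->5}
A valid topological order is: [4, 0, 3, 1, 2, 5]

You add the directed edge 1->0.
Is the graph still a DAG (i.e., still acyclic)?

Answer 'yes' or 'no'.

Given toposort: [4, 0, 3, 1, 2, 5]
Position of 1: index 3; position of 0: index 1
New edge 1->0: backward (u after v in old order)
Backward edge: old toposort is now invalid. Check if this creates a cycle.
Does 0 already reach 1? Reachable from 0: [0, 1, 2, 3, 5]. YES -> cycle!
Still a DAG? no

Answer: no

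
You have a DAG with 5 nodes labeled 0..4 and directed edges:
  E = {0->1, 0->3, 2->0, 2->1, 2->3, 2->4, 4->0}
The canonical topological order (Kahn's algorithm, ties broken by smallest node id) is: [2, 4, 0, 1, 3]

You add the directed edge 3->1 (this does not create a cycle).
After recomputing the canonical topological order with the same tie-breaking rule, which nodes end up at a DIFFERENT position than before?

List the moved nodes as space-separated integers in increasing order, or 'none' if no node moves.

Answer: 1 3

Derivation:
Old toposort: [2, 4, 0, 1, 3]
Added edge 3->1
Recompute Kahn (smallest-id tiebreak):
  initial in-degrees: [2, 3, 0, 2, 1]
  ready (indeg=0): [2]
  pop 2: indeg[0]->1; indeg[1]->2; indeg[3]->1; indeg[4]->0 | ready=[4] | order so far=[2]
  pop 4: indeg[0]->0 | ready=[0] | order so far=[2, 4]
  pop 0: indeg[1]->1; indeg[3]->0 | ready=[3] | order so far=[2, 4, 0]
  pop 3: indeg[1]->0 | ready=[1] | order so far=[2, 4, 0, 3]
  pop 1: no out-edges | ready=[] | order so far=[2, 4, 0, 3, 1]
New canonical toposort: [2, 4, 0, 3, 1]
Compare positions:
  Node 0: index 2 -> 2 (same)
  Node 1: index 3 -> 4 (moved)
  Node 2: index 0 -> 0 (same)
  Node 3: index 4 -> 3 (moved)
  Node 4: index 1 -> 1 (same)
Nodes that changed position: 1 3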